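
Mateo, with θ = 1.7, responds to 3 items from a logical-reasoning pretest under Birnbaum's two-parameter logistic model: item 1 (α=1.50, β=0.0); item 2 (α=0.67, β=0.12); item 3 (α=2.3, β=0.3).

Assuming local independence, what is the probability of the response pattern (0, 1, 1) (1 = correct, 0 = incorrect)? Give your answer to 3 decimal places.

0.052

P(θ) = 1 / (1 + exp(−α(θ − β)))
P_1 = 1/(1+e^{-2.5500}) = 0.9276
P_2 = 1/(1+e^{-1.0586}) = 0.7424
P_3 = 1/(1+e^{-3.2200}) = 0.9616
L = (1−P_1) × P_2 × P_3 = 0.0724 × 0.7424 × 0.9616 = 0.05171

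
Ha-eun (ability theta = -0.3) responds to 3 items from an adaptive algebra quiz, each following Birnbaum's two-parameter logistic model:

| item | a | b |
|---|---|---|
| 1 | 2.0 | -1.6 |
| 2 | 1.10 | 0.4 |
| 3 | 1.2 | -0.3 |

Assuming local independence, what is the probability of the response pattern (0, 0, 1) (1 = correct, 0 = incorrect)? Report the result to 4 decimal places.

P(theta) = 1 / (1 + exp(−a(theta − b)))
P_1 = 1/(1+e^{-2.6000}) = 0.9309
P_2 = 1/(1+e^{0.7700}) = 0.3165
P_3 = 1/(1+e^{0.0000}) = 0.5000
L = (1−P_1) × (1−P_2) × P_3 = 0.0691 × 0.6835 × 0.5000 = 0.02363

0.0236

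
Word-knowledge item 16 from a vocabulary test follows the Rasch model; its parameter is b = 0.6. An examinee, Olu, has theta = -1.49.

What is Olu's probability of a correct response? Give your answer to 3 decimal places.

P(theta) = 1 / (1 + exp(−(theta − b)))
Exponent: (-1.49 − 0.6) = -2.0900
1/(1 + e^{2.0900}) = 0.1101
P = 0.1101

0.110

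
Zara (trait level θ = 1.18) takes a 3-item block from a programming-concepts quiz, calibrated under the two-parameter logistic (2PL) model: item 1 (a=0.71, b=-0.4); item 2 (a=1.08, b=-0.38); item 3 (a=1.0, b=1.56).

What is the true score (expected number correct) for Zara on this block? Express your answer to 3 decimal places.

P(θ) = 1 / (1 + exp(−a(θ − b)))
P_1 = 1/(1+e^{-1.1218}) = 0.7543
P_2 = 1/(1+e^{-1.6848}) = 0.8435
P_3 = 1/(1+e^{0.3800}) = 0.4061
E[score] = 0.7543 + 0.8435 + 0.4061 = 2.0040

2.004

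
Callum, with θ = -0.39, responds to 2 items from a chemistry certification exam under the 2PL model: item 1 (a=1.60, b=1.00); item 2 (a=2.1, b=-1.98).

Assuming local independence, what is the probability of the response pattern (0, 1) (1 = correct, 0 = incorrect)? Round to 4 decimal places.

0.8715

P(θ) = 1 / (1 + exp(−a(θ − b)))
P_1 = 1/(1+e^{2.2240}) = 0.0976
P_2 = 1/(1+e^{-3.3390}) = 0.9657
L = (1−P_1) × P_2 = 0.9024 × 0.9657 = 0.87147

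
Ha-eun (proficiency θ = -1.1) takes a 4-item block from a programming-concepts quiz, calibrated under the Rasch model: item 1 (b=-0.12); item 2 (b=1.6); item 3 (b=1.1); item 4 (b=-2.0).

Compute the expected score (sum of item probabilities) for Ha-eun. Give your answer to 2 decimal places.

1.15

P(θ) = 1 / (1 + exp(−(θ − b)))
P_1 = 1/(1+e^{0.9800}) = 0.2729
P_2 = 1/(1+e^{2.7000}) = 0.0630
P_3 = 1/(1+e^{2.2000}) = 0.0998
P_4 = 1/(1+e^{-0.9000}) = 0.7109
E[score] = 0.2729 + 0.0630 + 0.0998 + 0.7109 = 1.1466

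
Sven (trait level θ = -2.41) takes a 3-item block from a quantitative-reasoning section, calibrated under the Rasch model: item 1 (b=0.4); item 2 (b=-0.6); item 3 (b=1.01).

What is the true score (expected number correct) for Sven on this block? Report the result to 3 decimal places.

P(θ) = 1 / (1 + exp(−(θ − b)))
P_1 = 1/(1+e^{2.8100}) = 0.0568
P_2 = 1/(1+e^{1.8100}) = 0.1406
P_3 = 1/(1+e^{3.4200}) = 0.0317
E[score] = 0.0568 + 0.1406 + 0.0317 = 0.2291

0.229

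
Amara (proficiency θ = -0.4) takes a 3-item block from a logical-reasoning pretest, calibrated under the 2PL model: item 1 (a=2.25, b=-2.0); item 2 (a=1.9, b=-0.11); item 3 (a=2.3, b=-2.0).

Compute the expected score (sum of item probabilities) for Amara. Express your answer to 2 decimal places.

P(θ) = 1 / (1 + exp(−a(θ − b)))
P_1 = 1/(1+e^{-3.6000}) = 0.9734
P_2 = 1/(1+e^{0.5510}) = 0.3656
P_3 = 1/(1+e^{-3.6800}) = 0.9754
E[score] = 0.9734 + 0.3656 + 0.9754 = 2.3144

2.31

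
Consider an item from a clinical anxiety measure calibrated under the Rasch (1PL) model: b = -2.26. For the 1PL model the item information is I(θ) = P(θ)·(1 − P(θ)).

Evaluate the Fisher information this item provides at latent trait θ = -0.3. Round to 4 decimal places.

0.1082

P = 1/(1+e^{-1.9600}) = 0.8765
P(1−P) = 0.8765 × 0.1235 = 0.1082
I = P(1−P) = 0.10822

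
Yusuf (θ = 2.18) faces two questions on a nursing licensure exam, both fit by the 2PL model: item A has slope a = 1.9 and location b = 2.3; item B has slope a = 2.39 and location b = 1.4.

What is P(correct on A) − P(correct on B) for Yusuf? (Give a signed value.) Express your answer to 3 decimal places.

-0.423

P(θ) = 1 / (1 + exp(−a(θ − b)))
P_A = 0.4432
P_B = 0.8658
P_A − P_B = -0.4225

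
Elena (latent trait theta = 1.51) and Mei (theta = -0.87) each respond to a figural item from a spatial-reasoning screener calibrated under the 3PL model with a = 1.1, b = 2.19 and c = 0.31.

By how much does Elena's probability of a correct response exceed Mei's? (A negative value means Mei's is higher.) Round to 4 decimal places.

0.1986

P(theta) = c + (1 − c) · 1 / (1 + exp(−a(theta − b)))
P(Elena) = 0.5317  [exponent -0.7480]
P(Mei) = 0.3330  [exponent -3.3660]
Difference = 0.5317 − 0.3330 = 0.1986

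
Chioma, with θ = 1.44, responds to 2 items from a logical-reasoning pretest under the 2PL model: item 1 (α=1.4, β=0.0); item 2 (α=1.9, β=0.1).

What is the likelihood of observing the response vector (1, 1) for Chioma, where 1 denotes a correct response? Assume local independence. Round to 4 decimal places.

P(θ) = 1 / (1 + exp(−α(θ − β)))
P_1 = 1/(1+e^{-2.0160}) = 0.8825
P_2 = 1/(1+e^{-2.5460}) = 0.9273
L = P_1 × P_2 = 0.8825 × 0.9273 = 0.81832

0.8183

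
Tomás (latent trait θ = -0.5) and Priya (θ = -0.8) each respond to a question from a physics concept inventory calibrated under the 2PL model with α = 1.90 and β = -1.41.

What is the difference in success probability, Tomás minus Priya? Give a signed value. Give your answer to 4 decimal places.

0.0881

P(θ) = 1 / (1 + exp(−α(θ − β)))
P(Tomás) = 0.8493  [exponent 1.7290]
P(Priya) = 0.7612  [exponent 1.1590]
Difference = 0.8493 − 0.7612 = 0.0881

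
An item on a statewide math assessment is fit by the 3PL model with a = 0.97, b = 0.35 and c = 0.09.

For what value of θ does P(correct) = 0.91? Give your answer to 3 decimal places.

2.628

P(θ) = c + (1 − c) · 1 / (1 + exp(−a(θ − b)))
Remove guessing floor: (0.91 − 0.09)/(1 − 0.09) = 0.9011
logit = ln(0.9011/0.0989) = 2.2095
θ = b + logit/(a) = 0.35 + 2.2095/0.9700 = 2.6278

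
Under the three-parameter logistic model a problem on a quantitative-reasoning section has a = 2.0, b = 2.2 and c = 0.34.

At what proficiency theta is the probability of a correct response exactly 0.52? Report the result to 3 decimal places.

1.710

P(theta) = c + (1 − c) · 1 / (1 + exp(−a(theta − b)))
Remove guessing floor: (0.52 − 0.34)/(1 − 0.34) = 0.2727
logit = ln(0.2727/0.7273) = -0.9808
theta = b + logit/(a) = 2.2 + (-0.9808)/2.0000 = 1.7096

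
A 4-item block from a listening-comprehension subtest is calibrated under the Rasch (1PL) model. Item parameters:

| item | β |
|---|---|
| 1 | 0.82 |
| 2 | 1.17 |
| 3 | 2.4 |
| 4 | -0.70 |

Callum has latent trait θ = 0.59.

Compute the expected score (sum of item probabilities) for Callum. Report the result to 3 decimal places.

P(θ) = 1 / (1 + exp(−(θ − β)))
P_1 = 1/(1+e^{0.2300}) = 0.4428
P_2 = 1/(1+e^{0.5800}) = 0.3589
P_3 = 1/(1+e^{1.8100}) = 0.1406
P_4 = 1/(1+e^{-1.2900}) = 0.7841
E[score] = 0.4428 + 0.3589 + 0.1406 + 0.7841 = 1.7265

1.726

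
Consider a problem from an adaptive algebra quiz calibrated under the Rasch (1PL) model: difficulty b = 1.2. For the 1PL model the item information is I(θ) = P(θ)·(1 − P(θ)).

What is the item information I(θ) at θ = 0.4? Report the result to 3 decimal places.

P = 1/(1+e^{0.8000}) = 0.3100
P(1−P) = 0.3100 × 0.6900 = 0.2139
I = P(1−P) = 0.21391

0.214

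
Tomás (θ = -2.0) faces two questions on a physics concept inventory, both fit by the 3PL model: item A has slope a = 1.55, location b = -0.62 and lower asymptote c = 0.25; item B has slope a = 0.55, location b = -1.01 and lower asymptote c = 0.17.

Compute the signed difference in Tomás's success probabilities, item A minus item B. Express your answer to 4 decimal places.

P(θ) = c + (1 − c) · 1 / (1 + exp(−a(θ − b)))
P_A = 0.3290
P_B = 0.4747
P_A − P_B = -0.1457

-0.1457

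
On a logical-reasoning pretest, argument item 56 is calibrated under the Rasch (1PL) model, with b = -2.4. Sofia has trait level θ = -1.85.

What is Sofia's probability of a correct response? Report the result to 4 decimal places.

0.6341

P(θ) = 1 / (1 + exp(−(θ − b)))
Exponent: (-1.85 − (-2.4)) = 0.5500
1/(1 + e^{-0.5500}) = 0.6341
P = 0.6341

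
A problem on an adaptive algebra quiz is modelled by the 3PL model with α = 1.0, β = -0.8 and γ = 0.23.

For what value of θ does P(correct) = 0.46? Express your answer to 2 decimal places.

-1.65

P(θ) = γ + (1 − γ) · 1 / (1 + exp(−α(θ − β)))
Remove guessing floor: (0.46 − 0.23)/(1 − 0.23) = 0.2987
logit = ln(0.2987/0.7013) = -0.8535
θ = β + logit/(α) = -0.8 + (-0.8535)/1.0000 = -1.6535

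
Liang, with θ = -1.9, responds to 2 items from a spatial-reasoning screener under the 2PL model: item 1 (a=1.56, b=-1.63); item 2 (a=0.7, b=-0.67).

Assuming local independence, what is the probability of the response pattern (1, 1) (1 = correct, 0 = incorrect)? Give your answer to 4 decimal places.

P(θ) = 1 / (1 + exp(−a(θ − b)))
P_1 = 1/(1+e^{0.4212}) = 0.3962
P_2 = 1/(1+e^{0.8610}) = 0.2971
L = P_1 × P_2 = 0.3962 × 0.2971 = 0.11773

0.1177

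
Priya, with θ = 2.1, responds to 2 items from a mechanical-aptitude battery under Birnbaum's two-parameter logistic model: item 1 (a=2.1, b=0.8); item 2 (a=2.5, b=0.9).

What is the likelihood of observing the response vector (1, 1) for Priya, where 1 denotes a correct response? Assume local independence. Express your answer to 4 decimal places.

P(θ) = 1 / (1 + exp(−a(θ − b)))
P_1 = 1/(1+e^{-2.7300}) = 0.9388
P_2 = 1/(1+e^{-3.0000}) = 0.9526
L = P_1 × P_2 = 0.9388 × 0.9526 = 0.89425

0.8943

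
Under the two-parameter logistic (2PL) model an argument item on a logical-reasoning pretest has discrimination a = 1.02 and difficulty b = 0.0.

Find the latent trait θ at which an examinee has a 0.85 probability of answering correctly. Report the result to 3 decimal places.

1.701

P(θ) = 1 / (1 + exp(−a(θ − b)))
logit = ln(0.8500/0.1500) = 1.7346
θ = b + logit/(a) = 0.0 + 1.7346/1.0200 = 1.7006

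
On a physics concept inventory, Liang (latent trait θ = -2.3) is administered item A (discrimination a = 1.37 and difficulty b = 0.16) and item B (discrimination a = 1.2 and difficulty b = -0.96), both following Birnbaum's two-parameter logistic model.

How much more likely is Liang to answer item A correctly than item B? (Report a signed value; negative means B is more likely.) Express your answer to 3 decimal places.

-0.134

P(θ) = 1 / (1 + exp(−a(θ − b)))
P_A = 0.0332
P_B = 0.1669
P_A − P_B = -0.1336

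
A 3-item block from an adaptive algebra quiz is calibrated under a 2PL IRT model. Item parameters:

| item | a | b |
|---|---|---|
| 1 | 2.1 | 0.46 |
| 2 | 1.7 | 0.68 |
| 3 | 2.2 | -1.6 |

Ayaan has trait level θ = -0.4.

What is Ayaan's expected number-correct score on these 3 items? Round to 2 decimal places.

1.21

P(θ) = 1 / (1 + exp(−a(θ − b)))
P_1 = 1/(1+e^{1.8060}) = 0.1411
P_2 = 1/(1+e^{1.8360}) = 0.1375
P_3 = 1/(1+e^{-2.6400}) = 0.9334
E[score] = 0.1411 + 0.1375 + 0.9334 = 1.2120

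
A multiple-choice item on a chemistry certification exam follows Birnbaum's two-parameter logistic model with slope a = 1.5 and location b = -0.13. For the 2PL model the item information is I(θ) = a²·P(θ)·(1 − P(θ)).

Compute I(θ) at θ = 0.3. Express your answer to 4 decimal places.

P = 1/(1+e^{-0.6450}) = 0.6559
P(1−P) = 0.6559 × 0.3441 = 0.2257
I = a² × P(1−P) = 1.5² × 0.2257 = 0.50783

0.5078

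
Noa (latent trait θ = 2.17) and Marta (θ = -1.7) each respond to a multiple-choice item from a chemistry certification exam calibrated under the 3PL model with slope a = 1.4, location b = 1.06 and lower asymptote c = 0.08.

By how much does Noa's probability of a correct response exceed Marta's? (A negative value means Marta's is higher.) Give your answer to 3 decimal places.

0.741

P(θ) = c + (1 − c) · 1 / (1 + exp(−a(θ − b)))
P(Noa) = 0.8395  [exponent 1.5540]
P(Marta) = 0.0989  [exponent -3.8640]
Difference = 0.8395 − 0.0989 = 0.7405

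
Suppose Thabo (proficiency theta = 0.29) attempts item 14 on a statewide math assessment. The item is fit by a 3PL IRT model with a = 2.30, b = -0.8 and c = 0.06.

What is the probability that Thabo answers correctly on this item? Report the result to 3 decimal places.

0.929

P(theta) = c + (1 − c) · 1 / (1 + exp(−a(theta − b)))
Exponent: 2.30 × (0.29 − (-0.8)) = 2.5070
1/(1 + e^{-2.5070}) = 0.9246
P = 0.06 + 0.94 × 0.9246 = 0.9292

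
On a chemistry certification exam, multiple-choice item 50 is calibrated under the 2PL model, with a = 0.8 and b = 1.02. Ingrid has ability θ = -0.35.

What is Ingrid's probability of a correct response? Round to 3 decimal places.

P(θ) = 1 / (1 + exp(−a(θ − b)))
Exponent: 0.8 × (-0.35 − 1.02) = -1.0960
1/(1 + e^{1.0960}) = 0.2505

0.250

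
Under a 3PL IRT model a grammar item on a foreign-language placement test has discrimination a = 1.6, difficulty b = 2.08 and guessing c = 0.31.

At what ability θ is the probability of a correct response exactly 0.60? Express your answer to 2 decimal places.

P(θ) = c + (1 − c) · 1 / (1 + exp(−a(θ − b)))
Remove guessing floor: (0.60 − 0.31)/(1 − 0.31) = 0.4203
logit = ln(0.4203/0.5797) = -0.3216
θ = b + logit/(a) = 2.08 + (-0.3216)/1.6000 = 1.8790

1.88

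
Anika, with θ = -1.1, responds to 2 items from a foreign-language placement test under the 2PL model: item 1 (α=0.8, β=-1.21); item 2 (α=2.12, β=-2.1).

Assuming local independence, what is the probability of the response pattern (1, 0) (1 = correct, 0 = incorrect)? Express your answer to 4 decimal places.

P(θ) = 1 / (1 + exp(−α(θ − β)))
P_1 = 1/(1+e^{-0.0880}) = 0.5220
P_2 = 1/(1+e^{-2.1200}) = 0.8928
L = P_1 × (1−P_2) = 0.5220 × 0.1072 = 0.05594

0.0559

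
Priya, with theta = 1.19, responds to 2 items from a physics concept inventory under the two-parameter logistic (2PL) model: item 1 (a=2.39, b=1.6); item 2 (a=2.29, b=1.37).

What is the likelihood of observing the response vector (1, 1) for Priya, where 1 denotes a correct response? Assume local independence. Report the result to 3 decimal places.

0.109

P(theta) = 1 / (1 + exp(−a(theta − b)))
P_1 = 1/(1+e^{0.9799}) = 0.2729
P_2 = 1/(1+e^{0.4122}) = 0.3984
L = P_1 × P_2 = 0.2729 × 0.3984 = 0.10872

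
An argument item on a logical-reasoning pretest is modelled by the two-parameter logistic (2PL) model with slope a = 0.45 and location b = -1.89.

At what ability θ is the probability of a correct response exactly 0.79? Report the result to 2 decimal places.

P(θ) = 1 / (1 + exp(−a(θ − b)))
logit = ln(0.7900/0.2100) = 1.3249
θ = b + logit/(a) = -1.89 + 1.3249/0.4500 = 1.0543

1.05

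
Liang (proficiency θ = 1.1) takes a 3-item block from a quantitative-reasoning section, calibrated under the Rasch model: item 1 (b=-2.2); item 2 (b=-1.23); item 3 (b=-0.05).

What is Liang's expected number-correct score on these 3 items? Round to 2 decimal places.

P(θ) = 1 / (1 + exp(−(θ − b)))
P_1 = 1/(1+e^{-3.3000}) = 0.9644
P_2 = 1/(1+e^{-2.3300}) = 0.9113
P_3 = 1/(1+e^{-1.1500}) = 0.7595
E[score] = 0.9644 + 0.9113 + 0.7595 = 2.6353

2.64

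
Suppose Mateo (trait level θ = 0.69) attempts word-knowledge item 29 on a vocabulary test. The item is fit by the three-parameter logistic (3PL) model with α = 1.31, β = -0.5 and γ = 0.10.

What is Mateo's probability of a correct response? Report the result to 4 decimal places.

0.8436

P(θ) = γ + (1 − γ) · 1 / (1 + exp(−α(θ − β)))
Exponent: 1.31 × (0.69 − (-0.5)) = 1.5589
1/(1 + e^{-1.5589}) = 0.8262
P = 0.10 + 0.90 × 0.8262 = 0.8436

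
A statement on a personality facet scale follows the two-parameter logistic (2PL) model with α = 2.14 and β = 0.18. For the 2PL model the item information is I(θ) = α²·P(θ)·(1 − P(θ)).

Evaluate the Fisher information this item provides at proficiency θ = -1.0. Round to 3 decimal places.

0.314

P = 1/(1+e^{2.5252}) = 0.0741
P(1−P) = 0.0741 × 0.9259 = 0.0686
I = α² × P(1−P) = 2.14² × 0.0686 = 0.31424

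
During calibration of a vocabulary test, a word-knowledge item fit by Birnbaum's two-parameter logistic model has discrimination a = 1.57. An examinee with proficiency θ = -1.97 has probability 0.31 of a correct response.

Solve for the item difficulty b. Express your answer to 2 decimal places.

P(θ) = 1 / (1 + exp(−a(θ − b)))
logit(0.31) = ln(0.31/0.69) = -0.8001
b = θ − logit/(a) = -1.97 − (-0.8001)/1.5700 = -1.4604

-1.46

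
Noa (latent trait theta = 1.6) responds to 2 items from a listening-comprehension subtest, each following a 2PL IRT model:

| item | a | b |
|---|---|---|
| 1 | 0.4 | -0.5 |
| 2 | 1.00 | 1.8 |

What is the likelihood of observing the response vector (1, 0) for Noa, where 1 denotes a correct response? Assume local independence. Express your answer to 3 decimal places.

P(theta) = 1 / (1 + exp(−a(theta − b)))
P_1 = 1/(1+e^{-0.8400}) = 0.6985
P_2 = 1/(1+e^{0.2000}) = 0.4502
L = P_1 × (1−P_2) = 0.6985 × 0.5498 = 0.38404

0.384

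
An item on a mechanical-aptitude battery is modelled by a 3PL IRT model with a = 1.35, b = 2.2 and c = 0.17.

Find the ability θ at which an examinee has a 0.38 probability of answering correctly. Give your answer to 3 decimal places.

P(θ) = c + (1 − c) · 1 / (1 + exp(−a(θ − b)))
Remove guessing floor: (0.38 − 0.17)/(1 − 0.17) = 0.2530
logit = ln(0.2530/0.7470) = -1.0826
θ = b + logit/(a) = 2.2 + (-1.0826)/1.3500 = 1.3981

1.398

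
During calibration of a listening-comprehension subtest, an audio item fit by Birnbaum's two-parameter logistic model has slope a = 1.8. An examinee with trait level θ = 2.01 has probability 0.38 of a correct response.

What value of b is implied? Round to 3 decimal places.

2.282

P(θ) = 1 / (1 + exp(−a(θ − b)))
logit(0.38) = ln(0.38/0.62) = -0.4895
b = θ − logit/(a) = 2.01 − (-0.4895)/1.8000 = 2.2820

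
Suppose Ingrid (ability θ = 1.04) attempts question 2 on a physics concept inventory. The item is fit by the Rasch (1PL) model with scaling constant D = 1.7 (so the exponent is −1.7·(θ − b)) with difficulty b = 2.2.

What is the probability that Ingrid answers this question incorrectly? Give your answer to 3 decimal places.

0.878

P(θ) = 1 / (1 + exp(−D·(θ − b)))
Exponent: 1.7 × (1.04 − 2.2) = -1.9720
1/(1 + e^{1.9720}) = 0.1222
P = 0.1222
P(incorrect) = 1 − 0.1222 = 0.8778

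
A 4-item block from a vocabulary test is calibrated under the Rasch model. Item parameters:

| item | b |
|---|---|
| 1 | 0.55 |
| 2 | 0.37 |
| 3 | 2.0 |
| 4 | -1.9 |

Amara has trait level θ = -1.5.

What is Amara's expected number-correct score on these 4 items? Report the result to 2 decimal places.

P(θ) = 1 / (1 + exp(−(θ − b)))
P_1 = 1/(1+e^{2.0500}) = 0.1141
P_2 = 1/(1+e^{1.8700}) = 0.1335
P_3 = 1/(1+e^{3.5000}) = 0.0293
P_4 = 1/(1+e^{-0.4000}) = 0.5987
E[score] = 0.1141 + 0.1335 + 0.0293 + 0.5987 = 0.8756

0.88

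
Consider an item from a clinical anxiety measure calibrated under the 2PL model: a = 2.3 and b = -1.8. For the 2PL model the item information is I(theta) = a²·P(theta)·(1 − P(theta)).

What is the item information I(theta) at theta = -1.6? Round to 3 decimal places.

1.255

P = 1/(1+e^{-0.4600}) = 0.6130
P(1−P) = 0.6130 × 0.3870 = 0.2372
I = a² × P(1−P) = 2.3² × 0.2372 = 1.25494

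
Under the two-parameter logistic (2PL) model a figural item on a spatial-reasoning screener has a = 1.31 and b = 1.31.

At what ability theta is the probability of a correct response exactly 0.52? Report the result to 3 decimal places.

P(theta) = 1 / (1 + exp(−a(theta − b)))
logit = ln(0.5200/0.4800) = 0.0800
theta = b + logit/(a) = 1.31 + 0.0800/1.3100 = 1.3711

1.371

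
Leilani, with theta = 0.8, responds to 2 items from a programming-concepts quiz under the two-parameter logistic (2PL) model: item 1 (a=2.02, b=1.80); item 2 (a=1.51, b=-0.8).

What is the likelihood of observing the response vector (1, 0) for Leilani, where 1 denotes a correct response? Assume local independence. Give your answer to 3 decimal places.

0.010

P(theta) = 1 / (1 + exp(−a(theta − b)))
P_1 = 1/(1+e^{2.0200}) = 0.1171
P_2 = 1/(1+e^{-2.4160}) = 0.9180
L = P_1 × (1−P_2) = 0.1171 × 0.0820 = 0.00960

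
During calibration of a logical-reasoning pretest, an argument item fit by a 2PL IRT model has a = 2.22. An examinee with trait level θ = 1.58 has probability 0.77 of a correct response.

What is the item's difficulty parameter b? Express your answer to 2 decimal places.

P(θ) = 1 / (1 + exp(−a(θ − b)))
logit(0.77) = ln(0.77/0.23) = 1.2083
b = θ − logit/(a) = 1.58 − 1.2083/2.2200 = 1.0357

1.04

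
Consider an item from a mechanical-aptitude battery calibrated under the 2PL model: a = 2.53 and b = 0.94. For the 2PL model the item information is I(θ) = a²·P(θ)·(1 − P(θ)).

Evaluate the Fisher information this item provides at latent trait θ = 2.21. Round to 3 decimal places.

0.238

P = 1/(1+e^{-3.2131}) = 0.9613
P(1−P) = 0.9613 × 0.0387 = 0.0372
I = a² × P(1−P) = 2.53² × 0.0372 = 0.23798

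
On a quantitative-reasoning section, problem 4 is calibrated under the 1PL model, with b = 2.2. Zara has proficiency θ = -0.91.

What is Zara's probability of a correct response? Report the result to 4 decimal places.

P(θ) = 1 / (1 + exp(−(θ − b)))
Exponent: (-0.91 − 2.2) = -3.1100
1/(1 + e^{3.1100}) = 0.0427
P = 0.0427

0.0427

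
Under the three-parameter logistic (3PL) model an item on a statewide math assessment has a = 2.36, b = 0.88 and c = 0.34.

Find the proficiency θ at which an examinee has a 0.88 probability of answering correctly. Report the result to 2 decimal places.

1.52

P(θ) = c + (1 − c) · 1 / (1 + exp(−a(θ − b)))
Remove guessing floor: (0.88 − 0.34)/(1 − 0.34) = 0.8182
logit = ln(0.8182/0.1818) = 1.5041
θ = b + logit/(a) = 0.88 + 1.5041/2.3600 = 1.5173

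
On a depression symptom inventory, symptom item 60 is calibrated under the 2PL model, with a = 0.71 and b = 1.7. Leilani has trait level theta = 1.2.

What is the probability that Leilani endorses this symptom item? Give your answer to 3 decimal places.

0.412

P(theta) = 1 / (1 + exp(−a(theta − b)))
Exponent: 0.71 × (1.2 − 1.7) = -0.3550
1/(1 + e^{0.3550}) = 0.4122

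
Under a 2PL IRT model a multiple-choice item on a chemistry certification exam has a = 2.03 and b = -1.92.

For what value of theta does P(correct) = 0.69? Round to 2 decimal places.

-1.53

P(theta) = 1 / (1 + exp(−a(theta − b)))
logit = ln(0.6900/0.3100) = 0.8001
theta = b + logit/(a) = -1.92 + 0.8001/2.0300 = -1.5259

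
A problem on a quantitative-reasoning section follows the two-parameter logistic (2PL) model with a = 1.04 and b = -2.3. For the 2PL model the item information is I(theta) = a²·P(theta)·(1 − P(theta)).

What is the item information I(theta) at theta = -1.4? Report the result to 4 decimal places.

P = 1/(1+e^{-0.9360}) = 0.7183
P(1−P) = 0.7183 × 0.2817 = 0.2023
I = a² × P(1−P) = 1.04² × 0.2023 = 0.21886

0.2189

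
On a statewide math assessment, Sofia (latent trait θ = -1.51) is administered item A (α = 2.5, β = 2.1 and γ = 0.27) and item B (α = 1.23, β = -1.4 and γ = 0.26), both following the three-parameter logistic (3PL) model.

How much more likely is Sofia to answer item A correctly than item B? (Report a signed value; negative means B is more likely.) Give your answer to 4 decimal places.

-0.3349

P(θ) = γ + (1 − γ) · 1 / (1 + exp(−α(θ − β)))
P_A = 0.2701
P_B = 0.6050
P_A − P_B = -0.3349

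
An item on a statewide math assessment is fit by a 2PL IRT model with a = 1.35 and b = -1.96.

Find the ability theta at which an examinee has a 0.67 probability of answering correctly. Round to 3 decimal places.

P(theta) = 1 / (1 + exp(−a(theta − b)))
logit = ln(0.6700/0.3300) = 0.7082
theta = b + logit/(a) = -1.96 + 0.7082/1.3500 = -1.4354

-1.435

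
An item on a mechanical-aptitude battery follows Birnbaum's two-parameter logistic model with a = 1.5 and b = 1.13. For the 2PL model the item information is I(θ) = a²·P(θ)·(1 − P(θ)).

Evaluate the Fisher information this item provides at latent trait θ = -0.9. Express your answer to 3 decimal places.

0.098

P = 1/(1+e^{3.0450}) = 0.0454
P(1−P) = 0.0454 × 0.9546 = 0.0434
I = a² × P(1−P) = 1.5² × 0.0434 = 0.09758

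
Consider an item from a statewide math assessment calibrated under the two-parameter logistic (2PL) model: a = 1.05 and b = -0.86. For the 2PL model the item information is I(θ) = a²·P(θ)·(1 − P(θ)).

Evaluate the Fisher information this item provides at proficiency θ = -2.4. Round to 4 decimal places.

P = 1/(1+e^{1.6170}) = 0.1656
P(1−P) = 0.1656 × 0.8344 = 0.1382
I = a² × P(1−P) = 1.05² × 0.1382 = 0.15235

0.1524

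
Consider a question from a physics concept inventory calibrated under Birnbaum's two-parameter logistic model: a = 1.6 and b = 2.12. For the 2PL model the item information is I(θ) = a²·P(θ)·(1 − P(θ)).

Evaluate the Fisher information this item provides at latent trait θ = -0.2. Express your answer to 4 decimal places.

P = 1/(1+e^{3.7120}) = 0.0238
P(1−P) = 0.0238 × 0.9762 = 0.0233
I = a² × P(1−P) = 1.6² × 0.0233 = 0.05959

0.0596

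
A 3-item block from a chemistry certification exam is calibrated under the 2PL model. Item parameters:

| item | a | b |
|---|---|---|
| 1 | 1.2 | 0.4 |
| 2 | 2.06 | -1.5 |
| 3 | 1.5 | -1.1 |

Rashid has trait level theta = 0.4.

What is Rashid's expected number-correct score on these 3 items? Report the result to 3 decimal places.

2.385

P(theta) = 1 / (1 + exp(−a(theta − b)))
P_1 = 1/(1+e^{0.0000}) = 0.5000
P_2 = 1/(1+e^{-3.9140}) = 0.9804
P_3 = 1/(1+e^{-2.2500}) = 0.9047
E[score] = 0.5000 + 0.9804 + 0.9047 = 2.3851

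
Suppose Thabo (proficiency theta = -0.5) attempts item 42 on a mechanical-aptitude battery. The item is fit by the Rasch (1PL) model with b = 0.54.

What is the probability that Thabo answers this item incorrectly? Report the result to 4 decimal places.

0.7389

P(theta) = 1 / (1 + exp(−(theta − b)))
Exponent: (-0.5 − 0.54) = -1.0400
1/(1 + e^{1.0400}) = 0.2611
P = 0.2611
P(incorrect) = 1 − 0.2611 = 0.7389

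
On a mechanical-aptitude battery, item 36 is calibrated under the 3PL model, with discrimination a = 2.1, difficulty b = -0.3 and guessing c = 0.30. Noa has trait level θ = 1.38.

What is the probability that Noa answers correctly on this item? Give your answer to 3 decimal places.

0.980

P(θ) = c + (1 − c) · 1 / (1 + exp(−a(θ − b)))
Exponent: 2.1 × (1.38 − (-0.3)) = 3.5280
1/(1 + e^{-3.5280}) = 0.9715
P = 0.30 + 0.70 × 0.9715 = 0.9800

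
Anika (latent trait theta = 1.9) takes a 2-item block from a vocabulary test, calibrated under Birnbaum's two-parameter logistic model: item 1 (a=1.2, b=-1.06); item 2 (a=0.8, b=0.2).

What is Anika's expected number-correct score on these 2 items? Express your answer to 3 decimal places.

1.768

P(theta) = 1 / (1 + exp(−a(theta − b)))
P_1 = 1/(1+e^{-3.5520}) = 0.9721
P_2 = 1/(1+e^{-1.3600}) = 0.7958
E[score] = 0.9721 + 0.7958 = 1.7679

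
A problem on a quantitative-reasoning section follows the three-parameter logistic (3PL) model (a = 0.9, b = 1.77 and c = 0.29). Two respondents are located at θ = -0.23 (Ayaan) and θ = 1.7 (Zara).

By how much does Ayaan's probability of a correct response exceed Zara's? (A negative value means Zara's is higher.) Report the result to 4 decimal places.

P(θ) = c + (1 − c) · 1 / (1 + exp(−a(θ − b)))
P(Ayaan) = 0.3907  [exponent -1.8000]
P(Zara) = 0.6338  [exponent -0.0630]
Difference = 0.3907 − 0.6338 = -0.2431

-0.2431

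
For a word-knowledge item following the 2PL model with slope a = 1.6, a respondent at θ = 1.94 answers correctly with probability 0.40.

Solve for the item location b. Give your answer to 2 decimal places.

2.19

P(θ) = 1 / (1 + exp(−a(θ − b)))
logit(0.40) = ln(0.40/0.60) = -0.4055
b = θ − logit/(a) = 1.94 − (-0.4055)/1.6000 = 2.1934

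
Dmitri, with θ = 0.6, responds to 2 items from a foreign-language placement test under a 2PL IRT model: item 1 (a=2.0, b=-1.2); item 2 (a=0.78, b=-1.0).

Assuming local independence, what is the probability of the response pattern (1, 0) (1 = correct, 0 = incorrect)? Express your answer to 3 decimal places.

0.217

P(θ) = 1 / (1 + exp(−a(θ − b)))
P_1 = 1/(1+e^{-3.6000}) = 0.9734
P_2 = 1/(1+e^{-1.2480}) = 0.7770
L = P_1 × (1−P_2) = 0.9734 × 0.2230 = 0.21711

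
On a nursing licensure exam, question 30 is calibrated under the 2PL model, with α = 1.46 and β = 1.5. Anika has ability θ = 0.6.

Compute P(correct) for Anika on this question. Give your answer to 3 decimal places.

0.212

P(θ) = 1 / (1 + exp(−α(θ − β)))
Exponent: 1.46 × (0.6 − 1.5) = -1.3140
1/(1 + e^{1.3140}) = 0.2118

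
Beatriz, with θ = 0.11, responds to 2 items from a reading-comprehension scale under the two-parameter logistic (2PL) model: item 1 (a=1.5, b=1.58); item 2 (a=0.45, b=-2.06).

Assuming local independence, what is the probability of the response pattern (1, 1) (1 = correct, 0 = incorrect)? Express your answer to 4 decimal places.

P(θ) = 1 / (1 + exp(−a(θ − b)))
P_1 = 1/(1+e^{2.2050}) = 0.0993
P_2 = 1/(1+e^{-0.9765}) = 0.7264
L = P_1 × P_2 = 0.0993 × 0.7264 = 0.07213

0.0721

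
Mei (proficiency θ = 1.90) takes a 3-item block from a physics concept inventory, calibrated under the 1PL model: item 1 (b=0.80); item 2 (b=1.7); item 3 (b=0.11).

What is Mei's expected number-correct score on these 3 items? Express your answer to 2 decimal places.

P(θ) = 1 / (1 + exp(−(θ − b)))
P_1 = 1/(1+e^{-1.1000}) = 0.7503
P_2 = 1/(1+e^{-0.2000}) = 0.5498
P_3 = 1/(1+e^{-1.7900}) = 0.8569
E[score] = 0.7503 + 0.5498 + 0.8569 = 2.1570

2.16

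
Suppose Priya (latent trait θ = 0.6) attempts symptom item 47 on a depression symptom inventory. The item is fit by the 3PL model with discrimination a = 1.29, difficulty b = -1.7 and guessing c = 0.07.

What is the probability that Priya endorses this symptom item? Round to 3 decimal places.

0.954

P(θ) = c + (1 − c) · 1 / (1 + exp(−a(θ − b)))
Exponent: 1.29 × (0.6 − (-1.7)) = 2.9670
1/(1 + e^{-2.9670}) = 0.9511
P = 0.07 + 0.93 × 0.9511 = 0.9545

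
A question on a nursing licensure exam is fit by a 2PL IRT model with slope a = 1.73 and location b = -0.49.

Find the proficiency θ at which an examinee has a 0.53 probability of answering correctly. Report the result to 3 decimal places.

-0.421

P(θ) = 1 / (1 + exp(−a(θ − b)))
logit = ln(0.5300/0.4700) = 0.1201
θ = b + logit/(a) = -0.49 + 0.1201/1.7300 = -0.4206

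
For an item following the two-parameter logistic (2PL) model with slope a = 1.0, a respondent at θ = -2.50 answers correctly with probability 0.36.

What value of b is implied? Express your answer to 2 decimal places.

P(θ) = 1 / (1 + exp(−a(θ − b)))
logit(0.36) = ln(0.36/0.64) = -0.5754
b = θ − logit/(a) = -2.50 − (-0.5754)/1.0000 = -1.9246

-1.92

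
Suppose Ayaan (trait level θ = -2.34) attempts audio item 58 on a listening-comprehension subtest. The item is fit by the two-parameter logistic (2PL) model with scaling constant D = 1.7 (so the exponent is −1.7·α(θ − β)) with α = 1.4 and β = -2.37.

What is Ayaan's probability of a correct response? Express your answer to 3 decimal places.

0.518

P(θ) = 1 / (1 + exp(−D·α(θ − β)))
Exponent: 1.7 × 1.4 × (-2.34 − (-2.37)) = 0.0714
1/(1 + e^{-0.0714}) = 0.5178
P = 0.5178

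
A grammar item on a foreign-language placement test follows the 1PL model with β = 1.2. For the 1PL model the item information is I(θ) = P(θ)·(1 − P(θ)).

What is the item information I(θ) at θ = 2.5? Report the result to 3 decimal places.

P = 1/(1+e^{-1.3000}) = 0.7858
P(1−P) = 0.7858 × 0.2142 = 0.1683
I = P(1−P) = 0.16830

0.168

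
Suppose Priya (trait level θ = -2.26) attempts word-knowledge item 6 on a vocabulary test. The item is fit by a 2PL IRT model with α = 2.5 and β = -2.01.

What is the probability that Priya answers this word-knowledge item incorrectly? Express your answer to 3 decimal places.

0.651

P(θ) = 1 / (1 + exp(−α(θ − β)))
Exponent: 2.5 × (-2.26 − (-2.01)) = -0.6250
1/(1 + e^{0.6250}) = 0.3486
P(incorrect) = 1 − 0.3486 = 0.6514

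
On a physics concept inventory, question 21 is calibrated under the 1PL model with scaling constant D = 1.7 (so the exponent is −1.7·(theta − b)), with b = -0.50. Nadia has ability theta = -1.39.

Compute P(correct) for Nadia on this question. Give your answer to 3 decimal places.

0.180

P(theta) = 1 / (1 + exp(−D·(theta − b)))
Exponent: 1.7 × (-1.39 − (-0.50)) = -1.5130
1/(1 + e^{1.5130}) = 0.1805
P = 0.1805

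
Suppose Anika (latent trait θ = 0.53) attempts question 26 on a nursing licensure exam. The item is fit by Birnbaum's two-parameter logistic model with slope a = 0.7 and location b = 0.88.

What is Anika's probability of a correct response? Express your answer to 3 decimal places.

P(θ) = 1 / (1 + exp(−a(θ − b)))
Exponent: 0.7 × (0.53 − 0.88) = -0.2450
1/(1 + e^{0.2450}) = 0.4391

0.439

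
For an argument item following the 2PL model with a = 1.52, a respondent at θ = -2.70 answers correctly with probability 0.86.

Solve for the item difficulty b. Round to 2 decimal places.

P(θ) = 1 / (1 + exp(−a(θ − b)))
logit(0.86) = ln(0.86/0.14) = 1.8153
b = θ − logit/(a) = -2.70 − 1.8153/1.5200 = -3.8943

-3.89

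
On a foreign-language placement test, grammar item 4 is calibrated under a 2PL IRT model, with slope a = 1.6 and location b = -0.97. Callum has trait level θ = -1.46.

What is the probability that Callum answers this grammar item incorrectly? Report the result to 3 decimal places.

P(θ) = 1 / (1 + exp(−a(θ − b)))
Exponent: 1.6 × (-1.46 − (-0.97)) = -0.7840
1/(1 + e^{0.7840}) = 0.3135
P(incorrect) = 1 − 0.3135 = 0.6865

0.687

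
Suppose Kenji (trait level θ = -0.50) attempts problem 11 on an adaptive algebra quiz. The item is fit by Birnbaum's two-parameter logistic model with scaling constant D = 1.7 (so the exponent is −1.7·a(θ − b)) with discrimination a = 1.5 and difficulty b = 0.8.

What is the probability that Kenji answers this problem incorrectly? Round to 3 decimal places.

P(θ) = 1 / (1 + exp(−D·a(θ − b)))
Exponent: 1.7 × 1.5 × (-0.50 − 0.8) = -3.3150
1/(1 + e^{3.3150}) = 0.0351
P = 0.0351
P(incorrect) = 1 − 0.0351 = 0.9649

0.965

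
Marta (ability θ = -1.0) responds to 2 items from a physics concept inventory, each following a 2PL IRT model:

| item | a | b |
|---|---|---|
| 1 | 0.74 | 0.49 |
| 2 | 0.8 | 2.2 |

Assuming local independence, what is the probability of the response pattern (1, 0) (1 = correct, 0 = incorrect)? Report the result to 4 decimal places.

P(θ) = 1 / (1 + exp(−a(θ − b)))
P_1 = 1/(1+e^{1.1026}) = 0.2493
P_2 = 1/(1+e^{2.5600}) = 0.0718
L = P_1 × (1−P_2) = 0.2493 × 0.9282 = 0.23137

0.2314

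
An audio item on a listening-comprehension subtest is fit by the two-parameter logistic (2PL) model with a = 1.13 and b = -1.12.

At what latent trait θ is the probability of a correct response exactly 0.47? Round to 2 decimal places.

-1.23

P(θ) = 1 / (1 + exp(−a(θ − b)))
logit = ln(0.4700/0.5300) = -0.1201
θ = b + logit/(a) = -1.12 + (-0.1201)/1.1300 = -1.2263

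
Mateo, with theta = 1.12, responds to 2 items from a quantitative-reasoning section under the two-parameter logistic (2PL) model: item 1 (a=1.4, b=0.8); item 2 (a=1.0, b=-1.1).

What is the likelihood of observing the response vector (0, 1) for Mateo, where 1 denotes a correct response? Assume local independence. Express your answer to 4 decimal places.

P(theta) = 1 / (1 + exp(−a(theta − b)))
P_1 = 1/(1+e^{-0.4480}) = 0.6102
P_2 = 1/(1+e^{-2.2200}) = 0.9020
L = (1−P_1) × P_2 = 0.3898 × 0.9020 = 0.35164

0.3516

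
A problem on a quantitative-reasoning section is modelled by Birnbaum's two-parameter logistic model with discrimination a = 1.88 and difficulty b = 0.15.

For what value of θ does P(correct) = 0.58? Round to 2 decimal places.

0.32

P(θ) = 1 / (1 + exp(−a(θ − b)))
logit = ln(0.5800/0.4200) = 0.3228
θ = b + logit/(a) = 0.15 + 0.3228/1.8800 = 0.3217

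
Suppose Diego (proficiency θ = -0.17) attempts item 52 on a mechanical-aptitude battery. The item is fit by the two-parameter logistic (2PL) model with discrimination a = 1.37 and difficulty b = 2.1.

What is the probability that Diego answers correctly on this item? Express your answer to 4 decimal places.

0.0427

P(θ) = 1 / (1 + exp(−a(θ − b)))
Exponent: 1.37 × (-0.17 − 2.1) = -3.1099
1/(1 + e^{3.1099}) = 0.0427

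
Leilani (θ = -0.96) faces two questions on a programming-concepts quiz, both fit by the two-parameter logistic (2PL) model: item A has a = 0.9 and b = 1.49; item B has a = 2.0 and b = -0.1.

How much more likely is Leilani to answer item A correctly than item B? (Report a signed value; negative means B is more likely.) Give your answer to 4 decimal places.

-0.0526

P(θ) = 1 / (1 + exp(−a(θ − b)))
P_A = 0.0993
P_B = 0.1519
P_A − P_B = -0.0526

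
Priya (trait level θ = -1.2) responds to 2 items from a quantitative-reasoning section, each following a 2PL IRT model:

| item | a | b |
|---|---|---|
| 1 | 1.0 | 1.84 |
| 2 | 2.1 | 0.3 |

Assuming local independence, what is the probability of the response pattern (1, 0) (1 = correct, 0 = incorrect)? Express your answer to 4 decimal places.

P(θ) = 1 / (1 + exp(−a(θ − b)))
P_1 = 1/(1+e^{3.0400}) = 0.0457
P_2 = 1/(1+e^{3.1500}) = 0.0411
L = P_1 × (1−P_2) = 0.0457 × 0.9589 = 0.04378

0.0438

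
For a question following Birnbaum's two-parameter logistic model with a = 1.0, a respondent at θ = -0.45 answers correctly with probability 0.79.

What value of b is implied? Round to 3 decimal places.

-1.775

P(θ) = 1 / (1 + exp(−a(θ − b)))
logit(0.79) = ln(0.79/0.21) = 1.3249
b = θ − logit/(a) = -0.45 − 1.3249/1.0000 = -1.7749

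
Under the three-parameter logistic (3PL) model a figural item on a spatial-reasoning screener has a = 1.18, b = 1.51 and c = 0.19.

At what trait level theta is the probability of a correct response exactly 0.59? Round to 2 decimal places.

P(theta) = c + (1 − c) · 1 / (1 + exp(−a(theta − b)))
Remove guessing floor: (0.59 − 0.19)/(1 − 0.19) = 0.4938
logit = ln(0.4938/0.5062) = -0.0247
theta = b + logit/(a) = 1.51 + (-0.0247)/1.1800 = 1.4891

1.49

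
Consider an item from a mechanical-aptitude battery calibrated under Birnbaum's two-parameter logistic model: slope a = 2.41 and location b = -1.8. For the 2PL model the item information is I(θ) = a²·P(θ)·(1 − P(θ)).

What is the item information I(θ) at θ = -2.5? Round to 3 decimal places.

0.765

P = 1/(1+e^{1.6870}) = 0.1562
P(1−P) = 0.1562 × 0.8438 = 0.1318
I = a² × P(1−P) = 2.41² × 0.1318 = 0.76540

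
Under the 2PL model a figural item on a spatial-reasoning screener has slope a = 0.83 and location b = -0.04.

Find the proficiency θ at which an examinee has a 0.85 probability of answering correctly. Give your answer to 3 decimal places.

2.050

P(θ) = 1 / (1 + exp(−a(θ − b)))
logit = ln(0.8500/0.1500) = 1.7346
θ = b + logit/(a) = -0.04 + 1.7346/0.8300 = 2.0499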